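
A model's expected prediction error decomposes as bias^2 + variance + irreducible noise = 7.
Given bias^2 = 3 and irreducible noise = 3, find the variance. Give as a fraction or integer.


Total error = bias^2 + variance + irreducible noise. So variance = 7 - 3 - 3 = 1.

1


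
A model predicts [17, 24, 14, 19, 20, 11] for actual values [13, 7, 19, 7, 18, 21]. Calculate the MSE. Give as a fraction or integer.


MSE = (1/6) * ((13-17)^2=16 + (7-24)^2=289 + (19-14)^2=25 + (7-19)^2=144 + (18-20)^2=4 + (21-11)^2=100). Sum = 578. MSE = 289/3.

289/3


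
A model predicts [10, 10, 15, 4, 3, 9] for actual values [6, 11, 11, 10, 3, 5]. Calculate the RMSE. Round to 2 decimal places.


MSE = 14.1667. RMSE = sqrt(14.1667) = 3.76.

3.76


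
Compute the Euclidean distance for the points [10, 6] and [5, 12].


d = sqrt(sum of squared differences). (10-5)^2=25, (6-12)^2=36. Sum = 61.

sqrt(61)


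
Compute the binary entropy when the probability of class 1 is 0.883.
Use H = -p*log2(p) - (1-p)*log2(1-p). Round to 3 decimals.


H = -0.883*log2(0.883) - 0.117*log2(0.117) = 0.521.

0.521


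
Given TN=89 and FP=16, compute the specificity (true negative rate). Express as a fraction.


Specificity = TN / (TN + FP) = 89 / 105 = 89/105.

89/105


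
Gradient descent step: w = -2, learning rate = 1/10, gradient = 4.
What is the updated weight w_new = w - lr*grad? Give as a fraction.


w_new = -2 - 1/10 * 4 = -2 - 2/5 = -12/5.

-12/5


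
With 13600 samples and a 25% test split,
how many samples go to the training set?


Test set = 13600 * 25% = 3400. Training set = 13600 - 3400 = 10200.

10200


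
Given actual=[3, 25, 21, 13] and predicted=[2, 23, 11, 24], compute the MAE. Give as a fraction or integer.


MAE = (1/4) * (|3-2|=1 + |25-23|=2 + |21-11|=10 + |13-24|=11). Sum = 24. MAE = 6.

6


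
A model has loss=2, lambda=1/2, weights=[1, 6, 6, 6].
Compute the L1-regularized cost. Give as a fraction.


L1 norm = sum(|w|) = 19. J = 2 + 1/2 * 19 = 23/2.

23/2


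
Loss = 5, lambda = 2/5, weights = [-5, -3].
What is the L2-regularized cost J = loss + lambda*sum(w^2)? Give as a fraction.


L2 sq norm = sum(w^2) = 34. J = 5 + 2/5 * 34 = 93/5.

93/5


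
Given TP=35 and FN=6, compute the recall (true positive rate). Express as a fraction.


Recall = TP / (TP + FN) = 35 / 41 = 35/41.

35/41


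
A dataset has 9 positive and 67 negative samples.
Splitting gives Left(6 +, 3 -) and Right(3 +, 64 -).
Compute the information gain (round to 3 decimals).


H(parent) = 0.5248. H(left) = 0.9183, H(right) = 0.2638. Weighted = (9/76)*0.9183 + (67/76)*0.2638 = 0.3413. IG = 0.5248 - 0.3413 = 0.1835, which rounds to 0.184.

0.184


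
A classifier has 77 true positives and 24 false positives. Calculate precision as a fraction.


Precision = TP / (TP + FP) = 77 / 101 = 77/101.

77/101


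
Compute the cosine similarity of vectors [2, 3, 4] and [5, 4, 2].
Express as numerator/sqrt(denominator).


dot = 30. |a|^2 = 29, |b|^2 = 45. cos = 30/sqrt(1305).

30/sqrt(1305)


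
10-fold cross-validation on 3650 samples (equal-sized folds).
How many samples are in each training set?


Each validation fold has 3650/10 = 365 samples. Training set = 3650 - 365 = 3285.

3285


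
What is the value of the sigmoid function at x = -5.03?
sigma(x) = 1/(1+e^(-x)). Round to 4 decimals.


sigma(-5.03) = 1/(1+e^(5.03)) = 1/(1+152.933013) = 1/153.933013 = 0.0065.

0.0065


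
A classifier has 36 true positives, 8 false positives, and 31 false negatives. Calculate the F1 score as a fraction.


Precision = 36/44 = 9/11. Recall = 36/67 = 36/67. F1 = 2*P*R/(P+R) = 24/37.

24/37


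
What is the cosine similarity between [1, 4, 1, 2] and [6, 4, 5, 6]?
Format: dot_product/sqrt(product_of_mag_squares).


dot = 39. |a|^2 = 22, |b|^2 = 113. cos = 39/sqrt(2486).

39/sqrt(2486)


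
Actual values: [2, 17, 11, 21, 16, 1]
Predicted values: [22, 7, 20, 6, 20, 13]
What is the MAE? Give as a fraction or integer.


MAE = (1/6) * (|2-22|=20 + |17-7|=10 + |11-20|=9 + |21-6|=15 + |16-20|=4 + |1-13|=12). Sum = 70. MAE = 35/3.

35/3


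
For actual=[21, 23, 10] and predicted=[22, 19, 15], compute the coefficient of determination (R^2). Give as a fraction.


Mean(y) = 18. SS_res = 42. SS_tot = 98. R^2 = 1 - 42/(98) = 4/7.

4/7


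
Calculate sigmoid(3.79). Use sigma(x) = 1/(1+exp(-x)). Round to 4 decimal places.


sigma(3.79) = 1/(1+e^(-3.79)) = 1/(1+0.022596) = 1/1.022596 = 0.9779.

0.9779


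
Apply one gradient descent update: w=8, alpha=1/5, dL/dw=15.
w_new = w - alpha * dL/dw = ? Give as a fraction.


w_new = 8 - 1/5 * 15 = 8 - 3 = 5.

5


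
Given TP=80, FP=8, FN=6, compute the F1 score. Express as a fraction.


Precision = 80/88 = 10/11. Recall = 80/86 = 40/43. F1 = 2*P*R/(P+R) = 80/87.

80/87


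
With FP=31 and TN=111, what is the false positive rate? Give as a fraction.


FPR = FP / (FP + TN) = 31 / 142 = 31/142.

31/142


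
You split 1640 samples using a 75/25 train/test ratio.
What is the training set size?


Test set = 1640 * 25% = 410. Training set = 1640 - 410 = 1230.

1230


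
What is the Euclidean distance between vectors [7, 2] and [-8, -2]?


d = sqrt(sum of squared differences). (7--8)^2=225, (2--2)^2=16. Sum = 241.

sqrt(241)


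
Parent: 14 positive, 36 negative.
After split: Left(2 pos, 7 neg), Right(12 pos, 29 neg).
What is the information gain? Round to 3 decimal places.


H(parent) = 0.8555. H(left) = 0.7642, H(right) = 0.8722. Weighted = (9/50)*0.7642 + (41/50)*0.8722 = 0.8528. IG = 0.8555 - 0.8528 = 0.0027, which rounds to 0.003.

0.003


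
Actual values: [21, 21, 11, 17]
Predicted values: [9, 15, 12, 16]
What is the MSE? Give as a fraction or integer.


MSE = (1/4) * ((21-9)^2=144 + (21-15)^2=36 + (11-12)^2=1 + (17-16)^2=1). Sum = 182. MSE = 91/2.

91/2


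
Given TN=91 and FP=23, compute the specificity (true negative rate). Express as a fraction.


Specificity = TN / (TN + FP) = 91 / 114 = 91/114.

91/114


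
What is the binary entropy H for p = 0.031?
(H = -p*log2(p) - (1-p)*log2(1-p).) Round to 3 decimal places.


H = -0.031*log2(0.031) - 0.969*log2(0.969) = 0.199.

0.199


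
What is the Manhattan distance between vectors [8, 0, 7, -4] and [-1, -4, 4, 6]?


d = sum of absolute differences: |8--1|=9 + |0--4|=4 + |7-4|=3 + |-4-6|=10 = 26.

26


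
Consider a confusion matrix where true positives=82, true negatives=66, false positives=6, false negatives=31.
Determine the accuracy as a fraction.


Accuracy = (TP + TN) / (TP + TN + FP + FN) = (82 + 66) / 185 = 4/5.

4/5


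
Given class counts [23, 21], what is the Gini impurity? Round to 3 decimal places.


Total = 44. Proportions: 23/44, 21/44. sum(p_i^2) = 0.5010. Gini = 1 - 0.5010 = 0.4990, which rounds to 0.499.

0.499


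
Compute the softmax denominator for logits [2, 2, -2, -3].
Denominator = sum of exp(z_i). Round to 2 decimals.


Denom = e^2=7.3891 + e^2=7.3891 + e^-2=0.1353 + e^-3=0.0498. Sum = 14.9633, which rounds to 14.96.

14.96


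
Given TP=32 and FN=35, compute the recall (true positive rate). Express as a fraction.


Recall = TP / (TP + FN) = 32 / 67 = 32/67.

32/67


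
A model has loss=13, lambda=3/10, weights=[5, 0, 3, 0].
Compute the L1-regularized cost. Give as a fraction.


L1 norm = sum(|w|) = 8. J = 13 + 3/10 * 8 = 77/5.

77/5


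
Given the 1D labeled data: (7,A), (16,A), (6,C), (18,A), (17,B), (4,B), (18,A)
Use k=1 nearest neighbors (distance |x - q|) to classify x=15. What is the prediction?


Distances: |7-15|=8, |16-15|=1, |6-15|=9, |18-15|=3, |17-15|=2, |4-15|=11, |18-15|=3. 1 nearest: (16,A). Counts: {'A': 1}. Majority class: A.

A


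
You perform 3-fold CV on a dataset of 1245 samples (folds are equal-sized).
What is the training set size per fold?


Each validation fold has 1245/3 = 415 samples. Training set = 1245 - 415 = 830.

830


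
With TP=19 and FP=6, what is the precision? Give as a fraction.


Precision = TP / (TP + FP) = 19 / 25 = 19/25.

19/25


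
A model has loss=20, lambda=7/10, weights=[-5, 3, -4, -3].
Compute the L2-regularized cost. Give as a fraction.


L2 sq norm = sum(w^2) = 59. J = 20 + 7/10 * 59 = 613/10.

613/10


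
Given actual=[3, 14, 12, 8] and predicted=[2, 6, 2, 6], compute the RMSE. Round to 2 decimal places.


MSE = 42.2500. RMSE = sqrt(42.2500) = 6.50.

6.50


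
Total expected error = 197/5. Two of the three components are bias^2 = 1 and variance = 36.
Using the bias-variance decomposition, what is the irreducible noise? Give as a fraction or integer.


Total error = bias^2 + variance + irreducible noise. So irreducible noise = 197/5 - 1 - 36 = 12/5.

12/5


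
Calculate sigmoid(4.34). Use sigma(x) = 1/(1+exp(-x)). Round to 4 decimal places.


sigma(4.34) = 1/(1+e^(-4.34)) = 1/(1+0.013037) = 1/1.013037 = 0.9871.

0.9871


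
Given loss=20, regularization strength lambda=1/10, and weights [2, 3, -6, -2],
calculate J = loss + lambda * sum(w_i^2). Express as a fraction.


L2 sq norm = sum(w^2) = 53. J = 20 + 1/10 * 53 = 253/10.

253/10


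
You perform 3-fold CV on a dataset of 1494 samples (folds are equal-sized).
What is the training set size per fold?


Each validation fold has 1494/3 = 498 samples. Training set = 1494 - 498 = 996.

996


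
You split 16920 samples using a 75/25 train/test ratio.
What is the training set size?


Test set = 16920 * 25% = 4230. Training set = 16920 - 4230 = 12690.

12690


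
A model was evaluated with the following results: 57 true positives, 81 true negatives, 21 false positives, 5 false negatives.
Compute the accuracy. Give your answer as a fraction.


Accuracy = (TP + TN) / (TP + TN + FP + FN) = (57 + 81) / 164 = 69/82.

69/82


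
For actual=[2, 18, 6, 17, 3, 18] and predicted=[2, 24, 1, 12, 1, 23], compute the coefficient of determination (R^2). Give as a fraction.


Mean(y) = 32/3. SS_res = 115. SS_tot = 910/3. R^2 = 1 - 115/(910/3) = 113/182.

113/182


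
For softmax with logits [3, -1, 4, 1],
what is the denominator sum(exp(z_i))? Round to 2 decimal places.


Denom = e^3=20.0855 + e^-1=0.3679 + e^4=54.5982 + e^1=2.7183. Sum = 77.7699, which rounds to 77.77.

77.77


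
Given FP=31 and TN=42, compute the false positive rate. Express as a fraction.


FPR = FP / (FP + TN) = 31 / 73 = 31/73.

31/73


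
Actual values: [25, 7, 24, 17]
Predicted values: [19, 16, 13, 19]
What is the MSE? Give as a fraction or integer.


MSE = (1/4) * ((25-19)^2=36 + (7-16)^2=81 + (24-13)^2=121 + (17-19)^2=4). Sum = 242. MSE = 121/2.

121/2


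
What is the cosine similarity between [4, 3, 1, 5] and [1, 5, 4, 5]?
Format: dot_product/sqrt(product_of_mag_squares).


dot = 48. |a|^2 = 51, |b|^2 = 67. cos = 48/sqrt(3417).

48/sqrt(3417)


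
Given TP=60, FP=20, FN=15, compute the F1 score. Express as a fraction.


Precision = 60/80 = 3/4. Recall = 60/75 = 4/5. F1 = 2*P*R/(P+R) = 24/31.

24/31


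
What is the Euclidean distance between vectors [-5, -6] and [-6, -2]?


d = sqrt(sum of squared differences). (-5--6)^2=1, (-6--2)^2=16. Sum = 17.

sqrt(17)


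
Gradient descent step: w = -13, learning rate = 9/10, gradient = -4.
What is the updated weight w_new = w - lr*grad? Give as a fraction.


w_new = -13 - 9/10 * -4 = -13 - -18/5 = -47/5.

-47/5


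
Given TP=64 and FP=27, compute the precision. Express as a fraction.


Precision = TP / (TP + FP) = 64 / 91 = 64/91.

64/91


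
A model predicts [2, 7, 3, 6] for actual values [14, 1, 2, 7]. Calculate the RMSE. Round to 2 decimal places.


MSE = 45.5000. RMSE = sqrt(45.5000) = 6.75.

6.75


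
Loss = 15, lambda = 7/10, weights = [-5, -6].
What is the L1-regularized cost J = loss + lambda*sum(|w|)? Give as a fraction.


L1 norm = sum(|w|) = 11. J = 15 + 7/10 * 11 = 227/10.

227/10


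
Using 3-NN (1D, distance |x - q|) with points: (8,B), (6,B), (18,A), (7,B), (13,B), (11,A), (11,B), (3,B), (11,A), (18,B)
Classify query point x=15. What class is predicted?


Distances: |8-15|=7, |6-15|=9, |18-15|=3, |7-15|=8, |13-15|=2, |11-15|=4, |11-15|=4, |3-15|=12, |11-15|=4, |18-15|=3. 3 nearest: (13,B), (18,A), (18,B). Counts: {'B': 2, 'A': 1}. Majority class: B.

B


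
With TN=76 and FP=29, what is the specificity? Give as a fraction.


Specificity = TN / (TN + FP) = 76 / 105 = 76/105.

76/105


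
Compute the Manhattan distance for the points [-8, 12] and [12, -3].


d = sum of absolute differences: |-8-12|=20 + |12--3|=15 = 35.

35


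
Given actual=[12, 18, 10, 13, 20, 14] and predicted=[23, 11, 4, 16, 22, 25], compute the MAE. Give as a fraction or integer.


MAE = (1/6) * (|12-23|=11 + |18-11|=7 + |10-4|=6 + |13-16|=3 + |20-22|=2 + |14-25|=11). Sum = 40. MAE = 20/3.

20/3


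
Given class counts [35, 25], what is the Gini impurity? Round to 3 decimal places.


Total = 60. Proportions: 35/60, 25/60. sum(p_i^2) = 0.5139. Gini = 1 - 0.5139 = 0.4861, which rounds to 0.486.

0.486


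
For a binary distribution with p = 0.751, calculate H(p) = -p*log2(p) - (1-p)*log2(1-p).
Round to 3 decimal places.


H = -0.751*log2(0.751) - 0.249*log2(0.249) = 0.810.

0.810


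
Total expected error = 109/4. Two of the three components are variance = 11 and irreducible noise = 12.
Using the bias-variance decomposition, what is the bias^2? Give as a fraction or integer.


Total error = bias^2 + variance + irreducible noise. So bias^2 = 109/4 - 11 - 12 = 17/4.

17/4


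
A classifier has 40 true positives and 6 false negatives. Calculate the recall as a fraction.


Recall = TP / (TP + FN) = 40 / 46 = 20/23.

20/23


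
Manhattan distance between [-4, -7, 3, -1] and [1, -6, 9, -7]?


d = sum of absolute differences: |-4-1|=5 + |-7--6|=1 + |3-9|=6 + |-1--7|=6 = 18.

18


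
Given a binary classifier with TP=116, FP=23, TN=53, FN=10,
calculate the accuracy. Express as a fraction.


Accuracy = (TP + TN) / (TP + TN + FP + FN) = (116 + 53) / 202 = 169/202.

169/202


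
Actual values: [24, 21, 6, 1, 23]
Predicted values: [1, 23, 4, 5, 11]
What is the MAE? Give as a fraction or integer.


MAE = (1/5) * (|24-1|=23 + |21-23|=2 + |6-4|=2 + |1-5|=4 + |23-11|=12). Sum = 43. MAE = 43/5.

43/5


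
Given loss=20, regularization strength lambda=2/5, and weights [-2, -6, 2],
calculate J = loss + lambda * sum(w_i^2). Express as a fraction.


L2 sq norm = sum(w^2) = 44. J = 20 + 2/5 * 44 = 188/5.

188/5


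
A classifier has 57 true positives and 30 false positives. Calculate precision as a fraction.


Precision = TP / (TP + FP) = 57 / 87 = 19/29.

19/29


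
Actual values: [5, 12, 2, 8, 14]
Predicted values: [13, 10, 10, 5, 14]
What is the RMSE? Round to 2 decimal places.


MSE = 28.2000. RMSE = sqrt(28.2000) = 5.31.

5.31


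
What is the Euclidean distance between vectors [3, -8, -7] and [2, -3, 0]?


d = sqrt(sum of squared differences). (3-2)^2=1, (-8--3)^2=25, (-7-0)^2=49. Sum = 75.

sqrt(75)


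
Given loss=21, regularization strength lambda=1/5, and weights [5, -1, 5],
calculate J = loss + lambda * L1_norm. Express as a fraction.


L1 norm = sum(|w|) = 11. J = 21 + 1/5 * 11 = 116/5.

116/5


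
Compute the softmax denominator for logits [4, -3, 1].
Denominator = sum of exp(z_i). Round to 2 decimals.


Denom = e^4=54.5982 + e^-3=0.0498 + e^1=2.7183. Sum = 57.3663, which rounds to 57.37.

57.37


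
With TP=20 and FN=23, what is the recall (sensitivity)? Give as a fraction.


Recall = TP / (TP + FN) = 20 / 43 = 20/43.

20/43


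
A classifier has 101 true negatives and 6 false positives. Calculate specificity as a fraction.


Specificity = TN / (TN + FP) = 101 / 107 = 101/107.

101/107


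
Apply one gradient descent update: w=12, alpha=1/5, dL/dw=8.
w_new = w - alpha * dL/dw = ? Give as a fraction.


w_new = 12 - 1/5 * 8 = 12 - 8/5 = 52/5.

52/5


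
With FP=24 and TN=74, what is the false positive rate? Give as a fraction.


FPR = FP / (FP + TN) = 24 / 98 = 12/49.

12/49


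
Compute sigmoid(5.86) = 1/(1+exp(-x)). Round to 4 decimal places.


sigma(5.86) = 1/(1+e^(-5.86)) = 1/(1+0.002851) = 1/1.002851 = 0.9972.

0.9972


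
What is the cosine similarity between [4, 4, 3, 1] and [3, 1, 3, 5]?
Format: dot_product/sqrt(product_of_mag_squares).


dot = 30. |a|^2 = 42, |b|^2 = 44. cos = 30/sqrt(1848).

30/sqrt(1848)


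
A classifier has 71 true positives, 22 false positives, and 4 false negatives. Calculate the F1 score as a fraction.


Precision = 71/93 = 71/93. Recall = 71/75 = 71/75. F1 = 2*P*R/(P+R) = 71/84.

71/84


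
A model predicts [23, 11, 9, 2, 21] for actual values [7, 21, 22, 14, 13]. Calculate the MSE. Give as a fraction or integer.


MSE = (1/5) * ((7-23)^2=256 + (21-11)^2=100 + (22-9)^2=169 + (14-2)^2=144 + (13-21)^2=64). Sum = 733. MSE = 733/5.

733/5


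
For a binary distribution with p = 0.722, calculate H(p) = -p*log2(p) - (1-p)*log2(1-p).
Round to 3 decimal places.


H = -0.722*log2(0.722) - 0.278*log2(0.278) = 0.853.

0.853


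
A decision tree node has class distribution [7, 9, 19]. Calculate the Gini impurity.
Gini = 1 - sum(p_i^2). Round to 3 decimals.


Total = 35. Proportions: 7/35, 9/35, 19/35. sum(p_i^2) = 0.4008. Gini = 1 - 0.4008 = 0.5992, which rounds to 0.599.

0.599


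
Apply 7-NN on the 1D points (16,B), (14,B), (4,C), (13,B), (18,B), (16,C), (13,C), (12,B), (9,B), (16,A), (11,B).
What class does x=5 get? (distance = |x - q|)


Distances: |16-5|=11, |14-5|=9, |4-5|=1, |13-5|=8, |18-5|=13, |16-5|=11, |13-5|=8, |12-5|=7, |9-5|=4, |16-5|=11, |11-5|=6. 7 nearest: (4,C), (9,B), (11,B), (12,B), (13,B), (13,C), (14,B). Counts: {'C': 2, 'B': 5}. Majority class: B.

B


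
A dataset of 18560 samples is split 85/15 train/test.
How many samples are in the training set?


Test set = 18560 * 15% = 2784. Training set = 18560 - 2784 = 15776.

15776


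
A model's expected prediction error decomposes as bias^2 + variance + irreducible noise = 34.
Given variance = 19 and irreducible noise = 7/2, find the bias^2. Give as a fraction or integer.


Total error = bias^2 + variance + irreducible noise. So bias^2 = 34 - 19 - 7/2 = 23/2.

23/2


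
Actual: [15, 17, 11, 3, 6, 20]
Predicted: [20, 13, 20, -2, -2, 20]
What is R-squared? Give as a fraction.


Mean(y) = 12. SS_res = 211. SS_tot = 216. R^2 = 1 - 211/(216) = 5/216.

5/216


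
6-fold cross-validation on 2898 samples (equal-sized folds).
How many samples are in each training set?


Each validation fold has 2898/6 = 483 samples. Training set = 2898 - 483 = 2415.

2415


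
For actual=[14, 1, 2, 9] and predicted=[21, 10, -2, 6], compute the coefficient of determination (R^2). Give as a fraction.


Mean(y) = 13/2. SS_res = 155. SS_tot = 113. R^2 = 1 - 155/(113) = -42/113.

-42/113


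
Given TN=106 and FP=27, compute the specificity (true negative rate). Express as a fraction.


Specificity = TN / (TN + FP) = 106 / 133 = 106/133.

106/133


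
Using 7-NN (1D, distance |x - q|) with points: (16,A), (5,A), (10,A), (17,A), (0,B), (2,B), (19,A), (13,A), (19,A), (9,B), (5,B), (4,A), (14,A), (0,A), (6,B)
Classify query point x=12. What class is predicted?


Distances: |16-12|=4, |5-12|=7, |10-12|=2, |17-12|=5, |0-12|=12, |2-12|=10, |19-12|=7, |13-12|=1, |19-12|=7, |9-12|=3, |5-12|=7, |4-12|=8, |14-12|=2, |0-12|=12, |6-12|=6. 7 nearest: (13,A), (10,A), (14,A), (9,B), (16,A), (17,A), (6,B). Counts: {'A': 5, 'B': 2}. Majority class: A.

A


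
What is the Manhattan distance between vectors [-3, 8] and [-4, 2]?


d = sum of absolute differences: |-3--4|=1 + |8-2|=6 = 7.

7


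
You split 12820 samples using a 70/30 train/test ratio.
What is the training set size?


Test set = 12820 * 30% = 3846. Training set = 12820 - 3846 = 8974.

8974


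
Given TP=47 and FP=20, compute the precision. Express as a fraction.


Precision = TP / (TP + FP) = 47 / 67 = 47/67.

47/67


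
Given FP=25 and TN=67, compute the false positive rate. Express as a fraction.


FPR = FP / (FP + TN) = 25 / 92 = 25/92.

25/92


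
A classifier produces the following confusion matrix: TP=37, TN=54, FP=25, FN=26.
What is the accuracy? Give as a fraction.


Accuracy = (TP + TN) / (TP + TN + FP + FN) = (37 + 54) / 142 = 91/142.

91/142


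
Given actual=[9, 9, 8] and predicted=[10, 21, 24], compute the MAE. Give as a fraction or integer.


MAE = (1/3) * (|9-10|=1 + |9-21|=12 + |8-24|=16). Sum = 29. MAE = 29/3.

29/3


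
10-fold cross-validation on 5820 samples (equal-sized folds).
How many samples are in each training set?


Each validation fold has 5820/10 = 582 samples. Training set = 5820 - 582 = 5238.

5238


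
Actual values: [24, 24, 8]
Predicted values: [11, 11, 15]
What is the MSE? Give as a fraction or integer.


MSE = (1/3) * ((24-11)^2=169 + (24-11)^2=169 + (8-15)^2=49). Sum = 387. MSE = 129.

129


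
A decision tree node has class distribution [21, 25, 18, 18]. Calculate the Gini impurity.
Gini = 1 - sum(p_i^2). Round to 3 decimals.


Total = 82. Proportions: 21/82, 25/82, 18/82, 18/82. sum(p_i^2) = 0.2549. Gini = 1 - 0.2549 = 0.7451, which rounds to 0.745.

0.745


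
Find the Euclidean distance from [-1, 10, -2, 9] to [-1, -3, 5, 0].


d = sqrt(sum of squared differences). (-1--1)^2=0, (10--3)^2=169, (-2-5)^2=49, (9-0)^2=81. Sum = 299.

sqrt(299)


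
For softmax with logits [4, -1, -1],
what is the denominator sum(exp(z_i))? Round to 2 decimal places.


Denom = e^4=54.5982 + e^-1=0.3679 + e^-1=0.3679. Sum = 55.3340, which rounds to 55.33.

55.33


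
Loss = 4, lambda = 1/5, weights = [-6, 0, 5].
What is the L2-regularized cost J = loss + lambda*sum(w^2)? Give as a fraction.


L2 sq norm = sum(w^2) = 61. J = 4 + 1/5 * 61 = 81/5.

81/5


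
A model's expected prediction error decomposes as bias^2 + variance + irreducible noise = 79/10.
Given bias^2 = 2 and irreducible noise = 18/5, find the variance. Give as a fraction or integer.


Total error = bias^2 + variance + irreducible noise. So variance = 79/10 - 2 - 18/5 = 23/10.

23/10


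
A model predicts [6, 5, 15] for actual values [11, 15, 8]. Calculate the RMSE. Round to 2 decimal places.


MSE = 58.0000. RMSE = sqrt(58.0000) = 7.62.

7.62


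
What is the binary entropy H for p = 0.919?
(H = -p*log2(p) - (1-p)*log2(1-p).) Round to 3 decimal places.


H = -0.919*log2(0.919) - 0.081*log2(0.081) = 0.406.

0.406


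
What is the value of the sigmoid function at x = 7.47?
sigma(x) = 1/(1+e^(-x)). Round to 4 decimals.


sigma(7.47) = 1/(1+e^(-7.47)) = 1/(1+0.000570) = 1/1.000570 = 0.9994.

0.9994


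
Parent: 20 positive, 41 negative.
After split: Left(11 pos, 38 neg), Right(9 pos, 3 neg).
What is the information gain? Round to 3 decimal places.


H(parent) = 0.9127. H(left) = 0.7683, H(right) = 0.8113. Weighted = (49/61)*0.7683 + (12/61)*0.8113 = 0.7768. IG = 0.9127 - 0.7768 = 0.1359, which rounds to 0.136.

0.136


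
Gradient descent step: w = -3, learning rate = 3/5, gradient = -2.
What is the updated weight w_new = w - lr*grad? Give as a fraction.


w_new = -3 - 3/5 * -2 = -3 - -6/5 = -9/5.

-9/5


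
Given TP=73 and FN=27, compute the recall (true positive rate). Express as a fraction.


Recall = TP / (TP + FN) = 73 / 100 = 73/100.

73/100


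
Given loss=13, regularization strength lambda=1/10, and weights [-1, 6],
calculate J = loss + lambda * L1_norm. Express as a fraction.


L1 norm = sum(|w|) = 7. J = 13 + 1/10 * 7 = 137/10.

137/10


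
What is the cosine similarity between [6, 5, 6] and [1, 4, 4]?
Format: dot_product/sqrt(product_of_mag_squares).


dot = 50. |a|^2 = 97, |b|^2 = 33. cos = 50/sqrt(3201).

50/sqrt(3201)


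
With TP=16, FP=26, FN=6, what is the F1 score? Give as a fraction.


Precision = 16/42 = 8/21. Recall = 16/22 = 8/11. F1 = 2*P*R/(P+R) = 1/2.

1/2


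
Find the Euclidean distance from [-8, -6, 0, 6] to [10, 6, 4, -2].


d = sqrt(sum of squared differences). (-8-10)^2=324, (-6-6)^2=144, (0-4)^2=16, (6--2)^2=64. Sum = 548.

sqrt(548)


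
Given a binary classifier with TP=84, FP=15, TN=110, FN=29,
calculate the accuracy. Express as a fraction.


Accuracy = (TP + TN) / (TP + TN + FP + FN) = (84 + 110) / 238 = 97/119.

97/119


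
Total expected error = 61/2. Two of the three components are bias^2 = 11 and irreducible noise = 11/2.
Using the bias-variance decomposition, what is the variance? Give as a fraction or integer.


Total error = bias^2 + variance + irreducible noise. So variance = 61/2 - 11 - 11/2 = 14.

14


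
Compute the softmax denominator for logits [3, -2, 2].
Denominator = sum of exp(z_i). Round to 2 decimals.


Denom = e^3=20.0855 + e^-2=0.1353 + e^2=7.3891. Sum = 27.6099, which rounds to 27.61.

27.61


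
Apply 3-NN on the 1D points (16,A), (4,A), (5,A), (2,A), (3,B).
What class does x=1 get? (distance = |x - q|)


Distances: |16-1|=15, |4-1|=3, |5-1|=4, |2-1|=1, |3-1|=2. 3 nearest: (2,A), (3,B), (4,A). Counts: {'A': 2, 'B': 1}. Majority class: A.

A


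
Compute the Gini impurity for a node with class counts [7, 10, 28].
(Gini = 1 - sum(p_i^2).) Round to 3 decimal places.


Total = 45. Proportions: 7/45, 10/45, 28/45. sum(p_i^2) = 0.4607. Gini = 1 - 0.4607 = 0.5393, which rounds to 0.539.

0.539


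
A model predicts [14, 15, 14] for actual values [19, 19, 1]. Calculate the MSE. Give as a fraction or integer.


MSE = (1/3) * ((19-14)^2=25 + (19-15)^2=16 + (1-14)^2=169). Sum = 210. MSE = 70.

70


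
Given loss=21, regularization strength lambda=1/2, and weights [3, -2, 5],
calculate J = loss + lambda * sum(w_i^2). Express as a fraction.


L2 sq norm = sum(w^2) = 38. J = 21 + 1/2 * 38 = 40.

40


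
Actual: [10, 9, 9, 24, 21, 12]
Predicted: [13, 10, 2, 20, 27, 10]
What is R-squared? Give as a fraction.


Mean(y) = 85/6. SS_res = 115. SS_tot = 1313/6. R^2 = 1 - 115/(1313/6) = 623/1313.

623/1313


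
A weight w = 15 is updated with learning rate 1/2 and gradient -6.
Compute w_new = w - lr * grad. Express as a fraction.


w_new = 15 - 1/2 * -6 = 15 - -3 = 18.

18


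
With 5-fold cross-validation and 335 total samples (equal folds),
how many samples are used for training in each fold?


Each validation fold has 335/5 = 67 samples. Training set = 335 - 67 = 268.

268


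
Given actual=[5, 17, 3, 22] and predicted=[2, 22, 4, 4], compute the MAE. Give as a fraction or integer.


MAE = (1/4) * (|5-2|=3 + |17-22|=5 + |3-4|=1 + |22-4|=18). Sum = 27. MAE = 27/4.

27/4


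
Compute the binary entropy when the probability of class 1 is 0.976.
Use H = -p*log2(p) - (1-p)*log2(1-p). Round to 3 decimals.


H = -0.976*log2(0.976) - 0.024*log2(0.024) = 0.163.

0.163


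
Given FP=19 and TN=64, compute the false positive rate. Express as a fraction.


FPR = FP / (FP + TN) = 19 / 83 = 19/83.

19/83


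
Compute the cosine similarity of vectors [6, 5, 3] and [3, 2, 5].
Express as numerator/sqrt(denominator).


dot = 43. |a|^2 = 70, |b|^2 = 38. cos = 43/sqrt(2660).

43/sqrt(2660)


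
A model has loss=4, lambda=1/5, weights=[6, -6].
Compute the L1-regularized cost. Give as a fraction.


L1 norm = sum(|w|) = 12. J = 4 + 1/5 * 12 = 32/5.

32/5


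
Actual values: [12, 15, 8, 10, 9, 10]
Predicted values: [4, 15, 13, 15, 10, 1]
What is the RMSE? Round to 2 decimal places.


MSE = 32.6667. RMSE = sqrt(32.6667) = 5.72.

5.72


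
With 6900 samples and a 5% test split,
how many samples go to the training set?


Test set = 6900 * 5% = 345. Training set = 6900 - 345 = 6555.

6555


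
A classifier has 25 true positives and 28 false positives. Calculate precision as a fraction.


Precision = TP / (TP + FP) = 25 / 53 = 25/53.

25/53


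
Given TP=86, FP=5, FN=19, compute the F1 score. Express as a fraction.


Precision = 86/91 = 86/91. Recall = 86/105 = 86/105. F1 = 2*P*R/(P+R) = 43/49.

43/49


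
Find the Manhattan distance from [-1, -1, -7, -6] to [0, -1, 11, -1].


d = sum of absolute differences: |-1-0|=1 + |-1--1|=0 + |-7-11|=18 + |-6--1|=5 = 24.

24


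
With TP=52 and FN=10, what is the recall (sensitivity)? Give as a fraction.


Recall = TP / (TP + FN) = 52 / 62 = 26/31.

26/31


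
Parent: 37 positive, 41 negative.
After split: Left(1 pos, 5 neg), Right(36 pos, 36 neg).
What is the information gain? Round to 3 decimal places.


H(parent) = 0.9981. H(left) = 0.6500, H(right) = 1.0000. Weighted = (6/78)*0.6500 + (72/78)*1.0000 = 0.9731. IG = 0.9981 - 0.9731 = 0.0250, which rounds to 0.025.

0.025


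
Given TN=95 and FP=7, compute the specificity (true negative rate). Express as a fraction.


Specificity = TN / (TN + FP) = 95 / 102 = 95/102.

95/102


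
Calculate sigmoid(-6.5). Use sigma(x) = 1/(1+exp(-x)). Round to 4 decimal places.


sigma(-6.5) = 1/(1+e^(6.5)) = 1/(1+665.141633) = 1/666.141633 = 0.0015.

0.0015


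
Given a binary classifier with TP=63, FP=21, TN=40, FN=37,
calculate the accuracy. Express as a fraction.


Accuracy = (TP + TN) / (TP + TN + FP + FN) = (63 + 40) / 161 = 103/161.

103/161


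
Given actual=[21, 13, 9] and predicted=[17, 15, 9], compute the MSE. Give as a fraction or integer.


MSE = (1/3) * ((21-17)^2=16 + (13-15)^2=4 + (9-9)^2=0). Sum = 20. MSE = 20/3.

20/3


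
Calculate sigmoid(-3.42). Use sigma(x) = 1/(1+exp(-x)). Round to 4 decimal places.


sigma(-3.42) = 1/(1+e^(3.42)) = 1/(1+30.569415) = 1/31.569415 = 0.0317.

0.0317


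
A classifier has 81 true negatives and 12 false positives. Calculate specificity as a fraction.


Specificity = TN / (TN + FP) = 81 / 93 = 27/31.

27/31


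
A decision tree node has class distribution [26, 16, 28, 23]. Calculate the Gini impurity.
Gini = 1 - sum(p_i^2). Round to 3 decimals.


Total = 93. Proportions: 26/93, 16/93, 28/93, 23/93. sum(p_i^2) = 0.2596. Gini = 1 - 0.2596 = 0.7404, which rounds to 0.740.

0.740


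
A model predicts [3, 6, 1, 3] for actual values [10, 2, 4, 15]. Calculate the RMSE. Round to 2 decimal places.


MSE = 54.5000. RMSE = sqrt(54.5000) = 7.38.

7.38


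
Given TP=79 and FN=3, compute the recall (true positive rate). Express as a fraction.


Recall = TP / (TP + FN) = 79 / 82 = 79/82.

79/82


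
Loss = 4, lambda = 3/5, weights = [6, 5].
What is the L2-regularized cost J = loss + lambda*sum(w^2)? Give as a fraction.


L2 sq norm = sum(w^2) = 61. J = 4 + 3/5 * 61 = 203/5.

203/5


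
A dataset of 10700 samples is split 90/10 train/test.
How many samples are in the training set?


Test set = 10700 * 10% = 1070. Training set = 10700 - 1070 = 9630.

9630


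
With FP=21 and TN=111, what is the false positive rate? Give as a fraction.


FPR = FP / (FP + TN) = 21 / 132 = 7/44.

7/44


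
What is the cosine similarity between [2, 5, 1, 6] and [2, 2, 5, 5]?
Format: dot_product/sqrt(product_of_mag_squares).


dot = 49. |a|^2 = 66, |b|^2 = 58. cos = 49/sqrt(3828).

49/sqrt(3828)


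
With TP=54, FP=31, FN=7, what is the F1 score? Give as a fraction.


Precision = 54/85 = 54/85. Recall = 54/61 = 54/61. F1 = 2*P*R/(P+R) = 54/73.

54/73


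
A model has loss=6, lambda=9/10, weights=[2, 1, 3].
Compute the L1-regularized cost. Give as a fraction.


L1 norm = sum(|w|) = 6. J = 6 + 9/10 * 6 = 57/5.

57/5


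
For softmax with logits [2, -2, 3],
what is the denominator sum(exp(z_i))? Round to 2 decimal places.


Denom = e^2=7.3891 + e^-2=0.1353 + e^3=20.0855. Sum = 27.6099, which rounds to 27.61.

27.61


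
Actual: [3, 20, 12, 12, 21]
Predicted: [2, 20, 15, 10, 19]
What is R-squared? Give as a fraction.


Mean(y) = 68/5. SS_res = 18. SS_tot = 1066/5. R^2 = 1 - 18/(1066/5) = 488/533.

488/533


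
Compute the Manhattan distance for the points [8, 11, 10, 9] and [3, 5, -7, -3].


d = sum of absolute differences: |8-3|=5 + |11-5|=6 + |10--7|=17 + |9--3|=12 = 40.

40


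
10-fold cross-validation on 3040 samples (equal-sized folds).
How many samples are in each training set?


Each validation fold has 3040/10 = 304 samples. Training set = 3040 - 304 = 2736.

2736


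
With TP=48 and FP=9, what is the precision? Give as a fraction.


Precision = TP / (TP + FP) = 48 / 57 = 16/19.

16/19


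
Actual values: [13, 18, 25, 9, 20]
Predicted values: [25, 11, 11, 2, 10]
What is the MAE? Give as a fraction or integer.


MAE = (1/5) * (|13-25|=12 + |18-11|=7 + |25-11|=14 + |9-2|=7 + |20-10|=10). Sum = 50. MAE = 10.

10


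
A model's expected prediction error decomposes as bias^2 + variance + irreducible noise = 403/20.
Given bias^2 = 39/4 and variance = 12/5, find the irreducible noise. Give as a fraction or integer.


Total error = bias^2 + variance + irreducible noise. So irreducible noise = 403/20 - 39/4 - 12/5 = 8.

8


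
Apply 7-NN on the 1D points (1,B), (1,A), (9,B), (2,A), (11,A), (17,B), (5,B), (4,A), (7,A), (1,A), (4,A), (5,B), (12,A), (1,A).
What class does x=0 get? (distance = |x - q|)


Distances: |1-0|=1, |1-0|=1, |9-0|=9, |2-0|=2, |11-0|=11, |17-0|=17, |5-0|=5, |4-0|=4, |7-0|=7, |1-0|=1, |4-0|=4, |5-0|=5, |12-0|=12, |1-0|=1. 7 nearest: (1,A), (1,A), (1,A), (1,B), (2,A), (4,A), (4,A). Counts: {'A': 6, 'B': 1}. Majority class: A.

A


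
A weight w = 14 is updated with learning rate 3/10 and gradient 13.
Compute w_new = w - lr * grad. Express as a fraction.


w_new = 14 - 3/10 * 13 = 14 - 39/10 = 101/10.

101/10


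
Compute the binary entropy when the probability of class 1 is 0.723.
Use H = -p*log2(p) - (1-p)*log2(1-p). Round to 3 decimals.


H = -0.723*log2(0.723) - 0.277*log2(0.277) = 0.851.

0.851


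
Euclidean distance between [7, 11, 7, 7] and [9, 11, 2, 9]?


d = sqrt(sum of squared differences). (7-9)^2=4, (11-11)^2=0, (7-2)^2=25, (7-9)^2=4. Sum = 33.

sqrt(33)


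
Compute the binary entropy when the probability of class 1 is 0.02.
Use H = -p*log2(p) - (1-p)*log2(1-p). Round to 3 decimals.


H = -0.02*log2(0.02) - 0.98*log2(0.98) = 0.141.

0.141


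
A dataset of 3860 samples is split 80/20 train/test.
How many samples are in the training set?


Test set = 3860 * 20% = 772. Training set = 3860 - 772 = 3088.

3088


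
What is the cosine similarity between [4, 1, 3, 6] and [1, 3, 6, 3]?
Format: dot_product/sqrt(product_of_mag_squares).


dot = 43. |a|^2 = 62, |b|^2 = 55. cos = 43/sqrt(3410).

43/sqrt(3410)


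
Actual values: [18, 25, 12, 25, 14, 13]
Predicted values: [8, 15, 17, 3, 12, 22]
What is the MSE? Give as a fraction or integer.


MSE = (1/6) * ((18-8)^2=100 + (25-15)^2=100 + (12-17)^2=25 + (25-3)^2=484 + (14-12)^2=4 + (13-22)^2=81). Sum = 794. MSE = 397/3.

397/3


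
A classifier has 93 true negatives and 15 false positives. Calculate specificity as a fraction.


Specificity = TN / (TN + FP) = 93 / 108 = 31/36.

31/36


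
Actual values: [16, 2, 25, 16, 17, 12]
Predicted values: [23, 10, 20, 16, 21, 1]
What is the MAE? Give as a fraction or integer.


MAE = (1/6) * (|16-23|=7 + |2-10|=8 + |25-20|=5 + |16-16|=0 + |17-21|=4 + |12-1|=11). Sum = 35. MAE = 35/6.

35/6


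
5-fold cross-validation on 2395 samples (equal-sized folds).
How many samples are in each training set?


Each validation fold has 2395/5 = 479 samples. Training set = 2395 - 479 = 1916.

1916


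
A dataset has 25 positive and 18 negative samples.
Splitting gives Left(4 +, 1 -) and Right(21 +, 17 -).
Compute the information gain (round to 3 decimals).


H(parent) = 0.9808. H(left) = 0.7219, H(right) = 0.9920. Weighted = (5/43)*0.7219 + (38/43)*0.9920 = 0.9606. IG = 0.9808 - 0.9606 = 0.0202, which rounds to 0.020.

0.020


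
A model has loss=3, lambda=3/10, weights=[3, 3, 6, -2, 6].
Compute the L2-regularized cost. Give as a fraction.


L2 sq norm = sum(w^2) = 94. J = 3 + 3/10 * 94 = 156/5.

156/5


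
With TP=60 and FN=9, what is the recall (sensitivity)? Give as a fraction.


Recall = TP / (TP + FN) = 60 / 69 = 20/23.

20/23


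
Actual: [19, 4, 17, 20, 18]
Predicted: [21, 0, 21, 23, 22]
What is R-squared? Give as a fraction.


Mean(y) = 78/5. SS_res = 61. SS_tot = 866/5. R^2 = 1 - 61/(866/5) = 561/866.

561/866


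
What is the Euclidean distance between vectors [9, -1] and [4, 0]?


d = sqrt(sum of squared differences). (9-4)^2=25, (-1-0)^2=1. Sum = 26.

sqrt(26)


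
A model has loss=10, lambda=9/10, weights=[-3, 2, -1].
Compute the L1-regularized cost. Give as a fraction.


L1 norm = sum(|w|) = 6. J = 10 + 9/10 * 6 = 77/5.

77/5


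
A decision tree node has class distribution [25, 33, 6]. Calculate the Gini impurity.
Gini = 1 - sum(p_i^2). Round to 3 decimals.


Total = 64. Proportions: 25/64, 33/64, 6/64. sum(p_i^2) = 0.4272. Gini = 1 - 0.4272 = 0.5728, which rounds to 0.573.

0.573


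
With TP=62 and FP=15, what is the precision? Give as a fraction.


Precision = TP / (TP + FP) = 62 / 77 = 62/77.

62/77


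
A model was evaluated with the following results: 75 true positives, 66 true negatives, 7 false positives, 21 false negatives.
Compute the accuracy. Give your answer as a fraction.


Accuracy = (TP + TN) / (TP + TN + FP + FN) = (75 + 66) / 169 = 141/169.

141/169


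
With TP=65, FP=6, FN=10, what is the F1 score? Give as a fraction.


Precision = 65/71 = 65/71. Recall = 65/75 = 13/15. F1 = 2*P*R/(P+R) = 65/73.

65/73


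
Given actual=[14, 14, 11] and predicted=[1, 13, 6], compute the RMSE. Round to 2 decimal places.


MSE = 65.0000. RMSE = sqrt(65.0000) = 8.06.

8.06


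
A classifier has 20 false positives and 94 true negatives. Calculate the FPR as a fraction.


FPR = FP / (FP + TN) = 20 / 114 = 10/57.

10/57


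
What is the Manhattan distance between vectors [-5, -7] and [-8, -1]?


d = sum of absolute differences: |-5--8|=3 + |-7--1|=6 = 9.

9


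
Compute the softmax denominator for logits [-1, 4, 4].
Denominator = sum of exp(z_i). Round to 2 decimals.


Denom = e^-1=0.3679 + e^4=54.5982 + e^4=54.5982. Sum = 109.5643, which rounds to 109.56.

109.56


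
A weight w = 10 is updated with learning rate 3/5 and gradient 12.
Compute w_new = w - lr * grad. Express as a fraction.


w_new = 10 - 3/5 * 12 = 10 - 36/5 = 14/5.

14/5


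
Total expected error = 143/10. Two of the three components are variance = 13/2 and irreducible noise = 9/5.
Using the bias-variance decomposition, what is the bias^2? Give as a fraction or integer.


Total error = bias^2 + variance + irreducible noise. So bias^2 = 143/10 - 13/2 - 9/5 = 6.

6


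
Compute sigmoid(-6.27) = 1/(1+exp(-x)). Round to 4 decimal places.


sigma(-6.27) = 1/(1+e^(6.27)) = 1/(1+528.477378) = 1/529.477378 = 0.0019.

0.0019


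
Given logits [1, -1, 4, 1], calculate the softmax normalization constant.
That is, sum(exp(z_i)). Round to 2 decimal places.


Denom = e^1=2.7183 + e^-1=0.3679 + e^4=54.5982 + e^1=2.7183. Sum = 60.4027, which rounds to 60.40.

60.40


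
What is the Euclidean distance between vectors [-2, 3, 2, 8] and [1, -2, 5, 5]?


d = sqrt(sum of squared differences). (-2-1)^2=9, (3--2)^2=25, (2-5)^2=9, (8-5)^2=9. Sum = 52.

sqrt(52)


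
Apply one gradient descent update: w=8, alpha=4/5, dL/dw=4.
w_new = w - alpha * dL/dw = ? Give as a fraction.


w_new = 8 - 4/5 * 4 = 8 - 16/5 = 24/5.

24/5


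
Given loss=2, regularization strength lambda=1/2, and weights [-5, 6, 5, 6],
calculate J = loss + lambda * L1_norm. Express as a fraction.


L1 norm = sum(|w|) = 22. J = 2 + 1/2 * 22 = 13.

13


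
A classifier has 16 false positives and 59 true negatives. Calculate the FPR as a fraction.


FPR = FP / (FP + TN) = 16 / 75 = 16/75.

16/75


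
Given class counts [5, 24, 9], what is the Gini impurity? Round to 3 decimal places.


Total = 38. Proportions: 5/38, 24/38, 9/38. sum(p_i^2) = 0.4723. Gini = 1 - 0.4723 = 0.5277, which rounds to 0.528.

0.528
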